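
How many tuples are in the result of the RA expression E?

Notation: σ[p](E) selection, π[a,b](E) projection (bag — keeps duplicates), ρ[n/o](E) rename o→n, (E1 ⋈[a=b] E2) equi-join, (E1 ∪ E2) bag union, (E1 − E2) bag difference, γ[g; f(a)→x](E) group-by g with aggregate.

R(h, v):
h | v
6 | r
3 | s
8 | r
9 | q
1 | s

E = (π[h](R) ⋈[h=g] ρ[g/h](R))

Per-node cardinality:
  R → 5
  π[h](R) → 5
  R → 5
  ρ[g/h](R) → 5
  (π[h](R) ⋈[h=g] ρ[g/h](R)) → 5

|E| = 5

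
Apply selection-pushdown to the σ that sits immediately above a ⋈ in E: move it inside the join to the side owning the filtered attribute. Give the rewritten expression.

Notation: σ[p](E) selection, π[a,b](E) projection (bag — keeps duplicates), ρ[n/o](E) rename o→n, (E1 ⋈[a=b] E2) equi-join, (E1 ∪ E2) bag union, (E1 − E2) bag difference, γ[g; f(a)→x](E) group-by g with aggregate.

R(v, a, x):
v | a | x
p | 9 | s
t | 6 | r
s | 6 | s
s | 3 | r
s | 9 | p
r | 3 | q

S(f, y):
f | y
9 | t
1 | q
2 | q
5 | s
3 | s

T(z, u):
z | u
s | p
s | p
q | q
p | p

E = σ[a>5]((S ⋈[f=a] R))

σ filters on a, owned by the right side.
E' = (S ⋈[f=a] σ[a>5](R))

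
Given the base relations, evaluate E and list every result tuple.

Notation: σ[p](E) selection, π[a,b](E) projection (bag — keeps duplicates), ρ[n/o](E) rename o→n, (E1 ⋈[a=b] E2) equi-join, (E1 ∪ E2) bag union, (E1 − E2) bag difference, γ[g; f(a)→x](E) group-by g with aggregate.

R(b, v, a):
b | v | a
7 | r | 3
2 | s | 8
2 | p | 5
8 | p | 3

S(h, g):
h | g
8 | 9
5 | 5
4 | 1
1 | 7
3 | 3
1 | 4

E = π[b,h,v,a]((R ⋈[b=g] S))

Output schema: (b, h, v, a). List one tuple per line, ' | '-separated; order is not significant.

Stepwise |·|:
  R → 4
  S → 6
  (R ⋈[b=g] S) → 1
  π[b,h,v,a]((R ⋈[b=g] S)) → 1

== RESULT ==
b | h | v | a
7 | 1 | r | 3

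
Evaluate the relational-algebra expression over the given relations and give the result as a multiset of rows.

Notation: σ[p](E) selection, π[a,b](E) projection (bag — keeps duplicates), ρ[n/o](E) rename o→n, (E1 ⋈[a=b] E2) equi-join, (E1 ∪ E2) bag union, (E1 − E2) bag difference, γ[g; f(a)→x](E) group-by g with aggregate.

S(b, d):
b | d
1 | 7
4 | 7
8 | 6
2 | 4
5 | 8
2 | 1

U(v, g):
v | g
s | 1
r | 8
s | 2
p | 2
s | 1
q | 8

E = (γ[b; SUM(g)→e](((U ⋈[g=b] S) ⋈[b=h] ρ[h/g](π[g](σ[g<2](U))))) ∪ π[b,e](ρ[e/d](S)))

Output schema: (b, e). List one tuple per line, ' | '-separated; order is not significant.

Subexpression sizes:
  U → 6
  S → 6
  (U ⋈[g=b] S) → 8
  U → 6
  σ[g<2](U) → 2
  π[g](σ[g<2](U)) → 2
  ρ[h/g](π[g](σ[g<2](U))) → 2
  ((U ⋈[g=b] S) ⋈[b=h] ρ[h/g](π[g](σ[g<2](U)))) → 4
  γ[b; SUM(g)→e](((U ⋈[g=b] S) ⋈[b=h] ρ[h/g](π[g](σ[g<2](U))))) → 1
  S → 6
  ρ[e/d](S) → 6
  π[b,e](ρ[e/d](S)) → 6
  (γ[b; SUM(g)→e](((U ⋈[g=b] S) ⋈[b=h] ρ[h/g](π[g](σ[g<2](U))))) ∪ π[b,e](ρ[e/d](S))) → 7

== RESULT ==
b | e
1 | 4
1 | 7
2 | 1
2 | 4
4 | 7
5 | 8
8 | 6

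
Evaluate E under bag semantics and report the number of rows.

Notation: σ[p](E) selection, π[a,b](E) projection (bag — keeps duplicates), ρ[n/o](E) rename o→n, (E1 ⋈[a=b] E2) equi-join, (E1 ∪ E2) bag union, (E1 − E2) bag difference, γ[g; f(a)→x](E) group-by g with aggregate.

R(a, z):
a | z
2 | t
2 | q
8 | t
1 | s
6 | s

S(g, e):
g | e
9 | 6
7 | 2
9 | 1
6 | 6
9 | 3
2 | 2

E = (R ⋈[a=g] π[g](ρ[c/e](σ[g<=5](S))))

Subexpression sizes:
  R → 5
  S → 6
  σ[g<=5](S) → 1
  ρ[c/e](σ[g<=5](S)) → 1
  π[g](ρ[c/e](σ[g<=5](S))) → 1
  (R ⋈[a=g] π[g](ρ[c/e](σ[g<=5](S)))) → 2

|E| = 2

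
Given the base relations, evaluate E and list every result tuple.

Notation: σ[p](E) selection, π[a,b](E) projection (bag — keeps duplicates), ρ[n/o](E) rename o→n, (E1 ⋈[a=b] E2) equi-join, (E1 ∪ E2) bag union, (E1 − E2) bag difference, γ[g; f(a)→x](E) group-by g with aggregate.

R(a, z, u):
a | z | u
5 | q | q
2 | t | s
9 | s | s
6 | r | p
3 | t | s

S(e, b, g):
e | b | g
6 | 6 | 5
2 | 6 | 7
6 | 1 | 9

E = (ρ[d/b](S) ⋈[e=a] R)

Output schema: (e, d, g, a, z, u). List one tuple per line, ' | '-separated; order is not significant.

Per-node cardinality:
  S → 3
  ρ[d/b](S) → 3
  R → 5
  (ρ[d/b](S) ⋈[e=a] R) → 3

== RESULT ==
e | d | g | a | z | u
2 | 6 | 7 | 2 | t | s
6 | 1 | 9 | 6 | r | p
6 | 6 | 5 | 6 | r | p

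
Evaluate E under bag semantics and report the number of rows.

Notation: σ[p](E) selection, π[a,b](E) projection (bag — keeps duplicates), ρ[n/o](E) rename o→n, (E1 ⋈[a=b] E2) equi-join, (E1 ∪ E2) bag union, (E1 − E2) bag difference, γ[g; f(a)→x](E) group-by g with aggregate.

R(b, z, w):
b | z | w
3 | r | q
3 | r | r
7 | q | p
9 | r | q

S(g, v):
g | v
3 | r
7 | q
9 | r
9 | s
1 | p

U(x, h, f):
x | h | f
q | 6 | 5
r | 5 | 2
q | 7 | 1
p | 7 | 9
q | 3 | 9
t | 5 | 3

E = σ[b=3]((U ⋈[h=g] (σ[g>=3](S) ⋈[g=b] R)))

Stepwise |·|:
  U → 6
  S → 5
  σ[g>=3](S) → 4
  R → 4
  (σ[g>=3](S) ⋈[g=b] R) → 5
  (U ⋈[h=g] (σ[g>=3](S) ⋈[g=b] R)) → 4
  σ[b=3]((U ⋈[h=g] (σ[g>=3](S) ⋈[g=b] R))) → 2

|E| = 2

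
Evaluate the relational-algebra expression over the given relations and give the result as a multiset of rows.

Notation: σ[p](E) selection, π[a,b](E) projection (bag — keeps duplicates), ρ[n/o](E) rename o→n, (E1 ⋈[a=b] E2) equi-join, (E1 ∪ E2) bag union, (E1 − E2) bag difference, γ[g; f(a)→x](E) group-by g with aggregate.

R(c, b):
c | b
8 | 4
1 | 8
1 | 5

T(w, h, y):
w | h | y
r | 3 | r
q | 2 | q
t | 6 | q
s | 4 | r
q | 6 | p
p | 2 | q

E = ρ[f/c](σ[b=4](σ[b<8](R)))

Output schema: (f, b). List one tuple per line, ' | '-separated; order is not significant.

Per-node cardinality:
  R → 3
  σ[b<8](R) → 2
  σ[b=4](σ[b<8](R)) → 1
  ρ[f/c](σ[b=4](σ[b<8](R))) → 1

== RESULT ==
f | b
8 | 4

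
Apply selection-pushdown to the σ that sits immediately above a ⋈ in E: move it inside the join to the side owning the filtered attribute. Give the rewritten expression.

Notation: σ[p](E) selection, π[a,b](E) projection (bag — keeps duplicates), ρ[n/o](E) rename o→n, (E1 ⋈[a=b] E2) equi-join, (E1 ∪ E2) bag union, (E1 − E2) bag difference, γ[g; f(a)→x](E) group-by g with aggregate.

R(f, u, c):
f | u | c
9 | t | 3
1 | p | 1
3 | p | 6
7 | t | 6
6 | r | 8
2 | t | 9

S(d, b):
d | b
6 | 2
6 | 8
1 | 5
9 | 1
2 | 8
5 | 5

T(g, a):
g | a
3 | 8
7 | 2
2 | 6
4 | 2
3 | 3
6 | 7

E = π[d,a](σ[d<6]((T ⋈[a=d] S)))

σ filters on d, owned by the right side.
E' = π[d,a]((T ⋈[a=d] σ[d<6](S)))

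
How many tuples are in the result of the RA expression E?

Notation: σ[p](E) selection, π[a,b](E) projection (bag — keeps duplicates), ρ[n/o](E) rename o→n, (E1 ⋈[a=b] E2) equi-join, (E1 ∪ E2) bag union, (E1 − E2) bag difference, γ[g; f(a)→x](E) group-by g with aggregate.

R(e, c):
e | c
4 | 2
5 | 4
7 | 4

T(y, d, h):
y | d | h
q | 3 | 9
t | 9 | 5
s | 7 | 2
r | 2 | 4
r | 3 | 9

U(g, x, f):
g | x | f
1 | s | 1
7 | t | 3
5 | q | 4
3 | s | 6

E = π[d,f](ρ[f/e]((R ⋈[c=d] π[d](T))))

Row counts bottom-up:
  R → 3
  T → 5
  π[d](T) → 5
  (R ⋈[c=d] π[d](T)) → 1
  ρ[f/e]((R ⋈[c=d] π[d](T))) → 1
  π[d,f](ρ[f/e]((R ⋈[c=d] π[d](T)))) → 1

|E| = 1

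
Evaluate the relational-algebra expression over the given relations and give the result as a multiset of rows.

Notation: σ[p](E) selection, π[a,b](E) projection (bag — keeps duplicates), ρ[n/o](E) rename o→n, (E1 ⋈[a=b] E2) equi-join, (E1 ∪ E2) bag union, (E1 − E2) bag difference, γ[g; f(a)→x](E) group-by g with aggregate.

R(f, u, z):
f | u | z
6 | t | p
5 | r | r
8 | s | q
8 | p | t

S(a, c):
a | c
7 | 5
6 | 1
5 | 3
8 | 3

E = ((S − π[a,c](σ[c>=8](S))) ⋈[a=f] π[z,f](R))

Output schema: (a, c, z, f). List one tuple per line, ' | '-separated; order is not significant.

Row counts bottom-up:
  S → 4
  S → 4
  σ[c>=8](S) → 0
  π[a,c](σ[c>=8](S)) → 0
  (S − π[a,c](σ[c>=8](S))) → 4
  R → 4
  π[z,f](R) → 4
  ((S − π[a,c](σ[c>=8](S))) ⋈[a=f] π[z,f](R)) → 4

== RESULT ==
a | c | z | f
5 | 3 | r | 5
6 | 1 | p | 6
8 | 3 | q | 8
8 | 3 | t | 8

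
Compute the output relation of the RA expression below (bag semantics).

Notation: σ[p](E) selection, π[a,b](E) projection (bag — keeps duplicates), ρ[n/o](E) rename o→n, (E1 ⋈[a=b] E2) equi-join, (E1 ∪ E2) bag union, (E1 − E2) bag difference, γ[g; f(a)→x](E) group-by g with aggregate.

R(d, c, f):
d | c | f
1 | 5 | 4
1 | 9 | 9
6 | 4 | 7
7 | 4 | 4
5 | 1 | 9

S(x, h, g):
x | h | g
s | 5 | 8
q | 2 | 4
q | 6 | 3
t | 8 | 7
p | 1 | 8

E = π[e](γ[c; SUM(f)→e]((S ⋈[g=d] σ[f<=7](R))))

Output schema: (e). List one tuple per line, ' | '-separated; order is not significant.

Row counts bottom-up:
  S → 5
  R → 5
  σ[f<=7](R) → 3
  (S ⋈[g=d] σ[f<=7](R)) → 1
  γ[c; SUM(f)→e]((S ⋈[g=d] σ[f<=7](R))) → 1
  π[e](γ[c; SUM(f)→e]((S ⋈[g=d] σ[f<=7](R)))) → 1

== RESULT ==
e
4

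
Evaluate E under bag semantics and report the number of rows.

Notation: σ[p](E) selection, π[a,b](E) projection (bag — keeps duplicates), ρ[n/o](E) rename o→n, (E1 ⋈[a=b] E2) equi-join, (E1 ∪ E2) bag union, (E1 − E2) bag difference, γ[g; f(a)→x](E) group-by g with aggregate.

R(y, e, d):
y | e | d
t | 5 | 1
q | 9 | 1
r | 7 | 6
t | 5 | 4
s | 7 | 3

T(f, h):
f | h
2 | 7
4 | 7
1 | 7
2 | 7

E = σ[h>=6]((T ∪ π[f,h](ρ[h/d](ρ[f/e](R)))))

Stepwise |·|:
  T → 4
  R → 5
  ρ[f/e](R) → 5
  ρ[h/d](ρ[f/e](R)) → 5
  π[f,h](ρ[h/d](ρ[f/e](R))) → 5
  (T ∪ π[f,h](ρ[h/d](ρ[f/e](R)))) → 9
  σ[h>=6]((T ∪ π[f,h](ρ[h/d](ρ[f/e](R))))) → 5

|E| = 5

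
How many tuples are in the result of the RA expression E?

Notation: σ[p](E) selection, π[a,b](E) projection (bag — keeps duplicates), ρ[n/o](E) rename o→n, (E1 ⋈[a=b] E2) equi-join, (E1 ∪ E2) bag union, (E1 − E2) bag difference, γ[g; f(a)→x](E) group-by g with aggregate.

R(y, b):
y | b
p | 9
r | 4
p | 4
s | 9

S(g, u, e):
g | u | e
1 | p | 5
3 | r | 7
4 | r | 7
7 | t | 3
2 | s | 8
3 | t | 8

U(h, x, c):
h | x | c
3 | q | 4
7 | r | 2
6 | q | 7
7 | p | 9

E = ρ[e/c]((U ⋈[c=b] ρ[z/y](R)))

Stepwise |·|:
  U → 4
  R → 4
  ρ[z/y](R) → 4
  (U ⋈[c=b] ρ[z/y](R)) → 4
  ρ[e/c]((U ⋈[c=b] ρ[z/y](R))) → 4

|E| = 4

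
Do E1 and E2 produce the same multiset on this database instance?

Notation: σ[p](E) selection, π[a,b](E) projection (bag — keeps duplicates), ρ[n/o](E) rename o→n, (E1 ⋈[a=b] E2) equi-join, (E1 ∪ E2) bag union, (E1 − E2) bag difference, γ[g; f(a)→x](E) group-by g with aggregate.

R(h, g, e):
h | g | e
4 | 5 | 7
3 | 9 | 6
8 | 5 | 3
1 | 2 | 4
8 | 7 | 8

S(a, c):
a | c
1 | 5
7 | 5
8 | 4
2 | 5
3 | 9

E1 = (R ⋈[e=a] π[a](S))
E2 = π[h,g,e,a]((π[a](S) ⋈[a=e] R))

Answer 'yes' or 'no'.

E1 stepwise |·|:
  R → 5
  S → 5
  π[a](S) → 5
  (R ⋈[e=a] π[a](S)) → 3
E2 stepwise |·|:
  S → 5
  π[a](S) → 5
  R → 5
  (π[a](S) ⋈[a=e] R) → 3
  π[h,g,e,a]((π[a](S) ⋈[a=e] R)) → 3

E1 and E2 produce the same multiset:
h | g | e | a
4 | 5 | 7 | 7
8 | 5 | 3 | 3
8 | 7 | 8 | 8

yes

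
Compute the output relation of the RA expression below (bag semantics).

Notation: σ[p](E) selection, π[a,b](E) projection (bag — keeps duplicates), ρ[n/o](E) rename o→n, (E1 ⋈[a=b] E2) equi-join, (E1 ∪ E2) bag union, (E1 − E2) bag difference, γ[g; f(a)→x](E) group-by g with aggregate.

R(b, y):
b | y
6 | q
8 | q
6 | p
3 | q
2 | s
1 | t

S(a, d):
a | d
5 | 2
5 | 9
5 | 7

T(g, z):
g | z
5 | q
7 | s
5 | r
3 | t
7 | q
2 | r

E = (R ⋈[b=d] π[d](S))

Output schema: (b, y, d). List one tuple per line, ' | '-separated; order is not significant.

Subexpression sizes:
  R → 6
  S → 3
  π[d](S) → 3
  (R ⋈[b=d] π[d](S)) → 1

== RESULT ==
b | y | d
2 | s | 2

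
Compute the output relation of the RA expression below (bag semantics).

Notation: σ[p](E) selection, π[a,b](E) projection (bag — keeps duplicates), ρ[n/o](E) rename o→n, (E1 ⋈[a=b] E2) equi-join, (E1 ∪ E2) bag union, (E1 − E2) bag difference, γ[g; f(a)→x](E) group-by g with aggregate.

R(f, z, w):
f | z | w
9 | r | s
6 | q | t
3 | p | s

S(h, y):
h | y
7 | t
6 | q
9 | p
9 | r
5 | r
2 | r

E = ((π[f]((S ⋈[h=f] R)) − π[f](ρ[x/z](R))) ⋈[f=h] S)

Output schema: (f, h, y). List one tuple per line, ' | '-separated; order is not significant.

Per-node cardinality:
  S → 6
  R → 3
  (S ⋈[h=f] R) → 3
  π[f]((S ⋈[h=f] R)) → 3
  R → 3
  ρ[x/z](R) → 3
  π[f](ρ[x/z](R)) → 3
  (π[f]((S ⋈[h=f] R)) − π[f](ρ[x/z](R))) → 1
  S → 6
  ((π[f]((S ⋈[h=f] R)) − π[f](ρ[x/z](R))) ⋈[f=h] S) → 2

== RESULT ==
f | h | y
9 | 9 | p
9 | 9 | r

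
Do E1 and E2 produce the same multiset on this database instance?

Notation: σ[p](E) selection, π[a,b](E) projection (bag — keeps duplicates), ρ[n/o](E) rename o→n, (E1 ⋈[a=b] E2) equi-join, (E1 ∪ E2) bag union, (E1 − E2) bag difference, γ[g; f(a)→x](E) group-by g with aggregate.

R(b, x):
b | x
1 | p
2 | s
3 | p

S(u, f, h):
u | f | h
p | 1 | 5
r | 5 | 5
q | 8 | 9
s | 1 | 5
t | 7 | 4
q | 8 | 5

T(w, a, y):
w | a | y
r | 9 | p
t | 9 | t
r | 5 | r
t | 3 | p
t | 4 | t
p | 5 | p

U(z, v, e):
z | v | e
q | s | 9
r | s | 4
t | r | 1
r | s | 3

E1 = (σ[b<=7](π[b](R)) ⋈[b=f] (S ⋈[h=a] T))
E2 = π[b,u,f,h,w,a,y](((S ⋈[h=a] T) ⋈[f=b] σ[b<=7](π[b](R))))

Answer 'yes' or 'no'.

E1 subexpression sizes:
  R → 3
  π[b](R) → 3
  σ[b<=7](π[b](R)) → 3
  S → 6
  T → 6
  (S ⋈[h=a] T) → 11
  (σ[b<=7](π[b](R)) ⋈[b=f] (S ⋈[h=a] T)) → 4
E2 subexpression sizes:
  S → 6
  T → 6
  (S ⋈[h=a] T) → 11
  R → 3
  π[b](R) → 3
  σ[b<=7](π[b](R)) → 3
  ((S ⋈[h=a] T) ⋈[f=b] σ[b<=7](π[b](R))) → 4
  π[b,u,f,h,w,a,y](((S ⋈[h=a] T) ⋈[f=b] σ[b<=7](π[b](R)))) → 4

E1 and E2 produce the same multiset:
b | u | f | h | w | a | y
1 | p | 1 | 5 | p | 5 | p
1 | p | 1 | 5 | r | 5 | r
1 | s | 1 | 5 | p | 5 | p
1 | s | 1 | 5 | r | 5 | r

yes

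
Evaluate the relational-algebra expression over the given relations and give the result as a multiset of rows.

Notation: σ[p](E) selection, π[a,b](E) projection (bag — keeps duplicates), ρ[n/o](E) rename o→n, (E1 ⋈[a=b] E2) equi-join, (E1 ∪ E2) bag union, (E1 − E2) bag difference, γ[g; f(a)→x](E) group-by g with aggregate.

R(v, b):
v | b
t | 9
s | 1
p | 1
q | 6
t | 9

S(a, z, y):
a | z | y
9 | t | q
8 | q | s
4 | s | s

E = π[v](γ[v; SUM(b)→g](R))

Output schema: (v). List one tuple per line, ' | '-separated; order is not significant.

Row counts bottom-up:
  R → 5
  γ[v; SUM(b)→g](R) → 4
  π[v](γ[v; SUM(b)→g](R)) → 4

== RESULT ==
v
p
q
s
t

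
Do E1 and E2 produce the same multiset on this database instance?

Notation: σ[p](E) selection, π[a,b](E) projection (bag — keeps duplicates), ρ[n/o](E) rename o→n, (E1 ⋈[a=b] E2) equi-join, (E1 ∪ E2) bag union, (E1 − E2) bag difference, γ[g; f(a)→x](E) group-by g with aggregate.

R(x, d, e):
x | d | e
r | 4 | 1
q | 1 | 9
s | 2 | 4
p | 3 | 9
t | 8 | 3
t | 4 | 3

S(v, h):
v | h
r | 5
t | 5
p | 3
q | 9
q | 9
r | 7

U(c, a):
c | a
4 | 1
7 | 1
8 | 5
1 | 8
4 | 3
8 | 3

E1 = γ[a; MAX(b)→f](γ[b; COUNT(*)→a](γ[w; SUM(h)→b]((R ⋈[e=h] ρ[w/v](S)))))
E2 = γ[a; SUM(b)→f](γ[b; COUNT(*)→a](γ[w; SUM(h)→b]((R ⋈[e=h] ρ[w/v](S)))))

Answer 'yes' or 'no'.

E1 subexpression sizes:
  R → 6
  S → 6
  ρ[w/v](S) → 6
  (R ⋈[e=h] ρ[w/v](S)) → 6
  γ[w; SUM(h)→b]((R ⋈[e=h] ρ[w/v](S))) → 2
  γ[b; COUNT(*)→a](γ[w; SUM(h)→b]((R ⋈[e=h] ρ[w/v](S)))) → 2
  γ[a; MAX(b)→f](γ[b; COUNT(*)→a](γ[w; SUM(h)→b]((R ⋈[e=h] ρ[w/v](S))))) → 1
E2 subexpression sizes:
  R → 6
  S → 6
  ρ[w/v](S) → 6
  (R ⋈[e=h] ρ[w/v](S)) → 6
  γ[w; SUM(h)→b]((R ⋈[e=h] ρ[w/v](S))) → 2
  γ[b; COUNT(*)→a](γ[w; SUM(h)→b]((R ⋈[e=h] ρ[w/v](S)))) → 2
  γ[a; SUM(b)→f](γ[b; COUNT(*)→a](γ[w; SUM(h)→b]((R ⋈[e=h] ρ[w/v](S))))) → 1

E1 result:
a | f
1 | 36
E2 result:
a | f
1 | 42
Witness: (1, 36) appears 1× in E1 but 0× in E2.

no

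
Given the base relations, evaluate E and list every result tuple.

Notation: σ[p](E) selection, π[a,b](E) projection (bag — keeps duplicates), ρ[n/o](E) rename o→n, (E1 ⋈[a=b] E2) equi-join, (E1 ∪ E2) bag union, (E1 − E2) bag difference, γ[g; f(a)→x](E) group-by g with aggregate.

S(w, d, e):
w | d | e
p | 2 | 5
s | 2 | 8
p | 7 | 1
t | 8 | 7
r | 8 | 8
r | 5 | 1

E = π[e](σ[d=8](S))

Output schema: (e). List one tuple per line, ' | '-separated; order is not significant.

Per-node cardinality:
  S → 6
  σ[d=8](S) → 2
  π[e](σ[d=8](S)) → 2

== RESULT ==
e
7
8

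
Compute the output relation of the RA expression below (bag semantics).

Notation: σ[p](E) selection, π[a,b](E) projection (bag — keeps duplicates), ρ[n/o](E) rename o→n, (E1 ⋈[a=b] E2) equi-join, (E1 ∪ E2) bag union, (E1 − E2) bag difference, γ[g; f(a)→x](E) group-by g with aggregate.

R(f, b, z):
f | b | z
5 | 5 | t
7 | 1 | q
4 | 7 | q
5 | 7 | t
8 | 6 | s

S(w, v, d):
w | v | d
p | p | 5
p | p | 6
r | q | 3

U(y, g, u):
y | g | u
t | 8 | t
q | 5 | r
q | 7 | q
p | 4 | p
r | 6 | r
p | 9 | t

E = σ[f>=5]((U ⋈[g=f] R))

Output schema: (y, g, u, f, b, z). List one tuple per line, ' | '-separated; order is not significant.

Row counts bottom-up:
  U → 6
  R → 5
  (U ⋈[g=f] R) → 5
  σ[f>=5]((U ⋈[g=f] R)) → 4

== RESULT ==
y | g | u | f | b | z
q | 5 | r | 5 | 5 | t
q | 5 | r | 5 | 7 | t
q | 7 | q | 7 | 1 | q
t | 8 | t | 8 | 6 | s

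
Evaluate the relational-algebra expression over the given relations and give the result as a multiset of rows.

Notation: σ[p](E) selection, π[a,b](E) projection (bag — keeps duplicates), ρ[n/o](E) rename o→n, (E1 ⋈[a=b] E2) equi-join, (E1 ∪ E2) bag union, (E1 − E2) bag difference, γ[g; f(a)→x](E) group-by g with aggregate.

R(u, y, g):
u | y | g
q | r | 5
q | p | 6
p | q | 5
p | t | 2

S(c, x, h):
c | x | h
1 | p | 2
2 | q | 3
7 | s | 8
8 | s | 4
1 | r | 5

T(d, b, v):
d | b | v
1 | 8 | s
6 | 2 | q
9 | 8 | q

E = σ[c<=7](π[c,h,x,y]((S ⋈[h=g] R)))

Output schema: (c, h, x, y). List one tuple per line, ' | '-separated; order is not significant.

Subexpression sizes:
  S → 5
  R → 4
  (S ⋈[h=g] R) → 3
  π[c,h,x,y]((S ⋈[h=g] R)) → 3
  σ[c<=7](π[c,h,x,y]((S ⋈[h=g] R))) → 3

== RESULT ==
c | h | x | y
1 | 2 | p | t
1 | 5 | r | q
1 | 5 | r | r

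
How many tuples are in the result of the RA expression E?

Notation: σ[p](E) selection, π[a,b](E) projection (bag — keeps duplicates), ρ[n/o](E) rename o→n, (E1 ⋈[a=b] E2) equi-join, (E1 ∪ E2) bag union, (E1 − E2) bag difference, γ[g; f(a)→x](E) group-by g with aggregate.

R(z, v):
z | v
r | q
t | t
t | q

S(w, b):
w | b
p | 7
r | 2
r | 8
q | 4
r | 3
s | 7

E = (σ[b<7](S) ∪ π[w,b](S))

Per-node cardinality:
  S → 6
  σ[b<7](S) → 3
  S → 6
  π[w,b](S) → 6
  (σ[b<7](S) ∪ π[w,b](S)) → 9

|E| = 9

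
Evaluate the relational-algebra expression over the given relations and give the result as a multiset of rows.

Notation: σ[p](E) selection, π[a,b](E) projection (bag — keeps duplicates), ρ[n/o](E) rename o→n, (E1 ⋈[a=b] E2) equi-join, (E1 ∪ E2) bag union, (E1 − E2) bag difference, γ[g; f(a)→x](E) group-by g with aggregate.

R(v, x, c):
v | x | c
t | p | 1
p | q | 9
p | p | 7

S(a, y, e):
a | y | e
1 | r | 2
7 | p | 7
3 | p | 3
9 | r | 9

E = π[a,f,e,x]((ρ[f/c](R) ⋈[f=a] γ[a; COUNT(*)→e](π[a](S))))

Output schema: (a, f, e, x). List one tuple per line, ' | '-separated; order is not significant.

Row counts bottom-up:
  R → 3
  ρ[f/c](R) → 3
  S → 4
  π[a](S) → 4
  γ[a; COUNT(*)→e](π[a](S)) → 4
  (ρ[f/c](R) ⋈[f=a] γ[a; COUNT(*)→e](π[a](S))) → 3
  π[a,f,e,x]((ρ[f/c](R) ⋈[f=a] γ[a; COUNT(*)→e](π[a](S)))) → 3

== RESULT ==
a | f | e | x
1 | 1 | 1 | p
7 | 7 | 1 | p
9 | 9 | 1 | q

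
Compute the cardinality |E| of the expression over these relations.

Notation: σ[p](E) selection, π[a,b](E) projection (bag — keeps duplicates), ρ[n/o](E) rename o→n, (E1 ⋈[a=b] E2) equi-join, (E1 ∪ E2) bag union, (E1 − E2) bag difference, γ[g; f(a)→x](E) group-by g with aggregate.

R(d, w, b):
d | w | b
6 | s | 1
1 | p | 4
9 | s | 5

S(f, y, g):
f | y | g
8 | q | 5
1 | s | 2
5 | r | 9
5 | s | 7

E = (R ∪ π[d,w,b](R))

Stepwise |·|:
  R → 3
  R → 3
  π[d,w,b](R) → 3
  (R ∪ π[d,w,b](R)) → 6

|E| = 6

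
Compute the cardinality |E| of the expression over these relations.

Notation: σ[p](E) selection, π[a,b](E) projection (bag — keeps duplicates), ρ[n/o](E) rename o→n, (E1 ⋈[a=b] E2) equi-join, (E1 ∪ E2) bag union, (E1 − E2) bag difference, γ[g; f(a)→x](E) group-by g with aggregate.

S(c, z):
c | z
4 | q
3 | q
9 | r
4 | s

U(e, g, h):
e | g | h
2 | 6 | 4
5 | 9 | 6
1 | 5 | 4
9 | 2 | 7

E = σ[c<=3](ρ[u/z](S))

Per-node cardinality:
  S → 4
  ρ[u/z](S) → 4
  σ[c<=3](ρ[u/z](S)) → 1

|E| = 1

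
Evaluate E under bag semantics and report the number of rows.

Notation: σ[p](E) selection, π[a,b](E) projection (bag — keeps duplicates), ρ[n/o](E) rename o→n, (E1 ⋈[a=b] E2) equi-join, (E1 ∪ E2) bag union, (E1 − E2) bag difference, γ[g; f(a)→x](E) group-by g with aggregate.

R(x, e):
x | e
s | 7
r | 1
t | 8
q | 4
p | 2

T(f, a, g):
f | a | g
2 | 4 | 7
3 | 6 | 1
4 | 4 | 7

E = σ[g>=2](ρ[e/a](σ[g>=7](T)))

Row counts bottom-up:
  T → 3
  σ[g>=7](T) → 2
  ρ[e/a](σ[g>=7](T)) → 2
  σ[g>=2](ρ[e/a](σ[g>=7](T))) → 2

|E| = 2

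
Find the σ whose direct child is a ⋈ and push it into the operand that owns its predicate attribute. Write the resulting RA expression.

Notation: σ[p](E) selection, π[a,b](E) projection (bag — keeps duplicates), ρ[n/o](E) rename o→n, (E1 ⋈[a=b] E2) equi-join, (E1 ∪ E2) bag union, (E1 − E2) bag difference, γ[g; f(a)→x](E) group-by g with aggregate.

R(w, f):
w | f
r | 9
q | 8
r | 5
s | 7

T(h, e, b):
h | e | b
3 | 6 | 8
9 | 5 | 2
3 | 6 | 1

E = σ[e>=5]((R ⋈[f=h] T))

σ filters on e, owned by the right side.
E' = (R ⋈[f=h] σ[e>=5](T))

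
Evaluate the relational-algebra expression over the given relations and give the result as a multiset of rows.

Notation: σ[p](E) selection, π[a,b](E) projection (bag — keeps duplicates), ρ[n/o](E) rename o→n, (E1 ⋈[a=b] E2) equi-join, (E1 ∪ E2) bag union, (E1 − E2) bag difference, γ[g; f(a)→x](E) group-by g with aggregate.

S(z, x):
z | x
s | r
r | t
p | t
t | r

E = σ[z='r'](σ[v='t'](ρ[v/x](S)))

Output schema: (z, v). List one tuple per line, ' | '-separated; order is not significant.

Row counts bottom-up:
  S → 4
  ρ[v/x](S) → 4
  σ[v='t'](ρ[v/x](S)) → 2
  σ[z='r'](σ[v='t'](ρ[v/x](S))) → 1

== RESULT ==
z | v
r | t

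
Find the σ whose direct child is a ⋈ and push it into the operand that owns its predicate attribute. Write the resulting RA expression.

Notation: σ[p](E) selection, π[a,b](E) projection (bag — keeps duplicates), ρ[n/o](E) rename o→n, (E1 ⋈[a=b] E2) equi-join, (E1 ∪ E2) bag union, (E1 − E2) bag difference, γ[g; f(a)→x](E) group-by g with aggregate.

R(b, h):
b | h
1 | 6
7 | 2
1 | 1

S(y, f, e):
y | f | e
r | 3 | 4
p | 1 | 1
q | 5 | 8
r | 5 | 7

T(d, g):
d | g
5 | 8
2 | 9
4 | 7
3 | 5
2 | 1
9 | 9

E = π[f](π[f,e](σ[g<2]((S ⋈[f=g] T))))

σ filters on g, owned by the right side.
E' = π[f](π[f,e]((S ⋈[f=g] σ[g<2](T))))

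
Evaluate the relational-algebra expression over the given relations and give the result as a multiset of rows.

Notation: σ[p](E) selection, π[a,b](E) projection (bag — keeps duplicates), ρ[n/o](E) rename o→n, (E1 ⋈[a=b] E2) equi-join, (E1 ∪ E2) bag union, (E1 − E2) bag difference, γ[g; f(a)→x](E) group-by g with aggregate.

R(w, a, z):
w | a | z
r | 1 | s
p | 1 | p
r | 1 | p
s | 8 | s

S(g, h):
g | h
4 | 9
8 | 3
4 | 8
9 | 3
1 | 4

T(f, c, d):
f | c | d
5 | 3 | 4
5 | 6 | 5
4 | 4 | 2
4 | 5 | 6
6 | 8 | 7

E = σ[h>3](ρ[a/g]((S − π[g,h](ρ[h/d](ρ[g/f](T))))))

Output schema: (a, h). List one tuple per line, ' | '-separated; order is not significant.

Stepwise |·|:
  S → 5
  T → 5
  ρ[g/f](T) → 5
  ρ[h/d](ρ[g/f](T)) → 5
  π[g,h](ρ[h/d](ρ[g/f](T))) → 5
  (S − π[g,h](ρ[h/d](ρ[g/f](T)))) → 5
  ρ[a/g]((S − π[g,h](ρ[h/d](ρ[g/f](T))))) → 5
  σ[h>3](ρ[a/g]((S − π[g,h](ρ[h/d](ρ[g/f](T)))))) → 3

== RESULT ==
a | h
1 | 4
4 | 8
4 | 9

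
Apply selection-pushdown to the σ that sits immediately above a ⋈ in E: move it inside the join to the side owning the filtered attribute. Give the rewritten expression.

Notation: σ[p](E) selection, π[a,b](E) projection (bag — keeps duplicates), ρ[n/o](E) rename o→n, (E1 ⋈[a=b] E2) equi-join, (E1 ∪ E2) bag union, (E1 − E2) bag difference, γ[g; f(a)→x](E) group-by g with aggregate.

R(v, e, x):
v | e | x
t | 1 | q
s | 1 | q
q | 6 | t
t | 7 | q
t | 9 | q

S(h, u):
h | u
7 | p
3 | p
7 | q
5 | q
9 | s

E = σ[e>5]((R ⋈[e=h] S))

σ filters on e, owned by the left side.
E' = (σ[e>5](R) ⋈[e=h] S)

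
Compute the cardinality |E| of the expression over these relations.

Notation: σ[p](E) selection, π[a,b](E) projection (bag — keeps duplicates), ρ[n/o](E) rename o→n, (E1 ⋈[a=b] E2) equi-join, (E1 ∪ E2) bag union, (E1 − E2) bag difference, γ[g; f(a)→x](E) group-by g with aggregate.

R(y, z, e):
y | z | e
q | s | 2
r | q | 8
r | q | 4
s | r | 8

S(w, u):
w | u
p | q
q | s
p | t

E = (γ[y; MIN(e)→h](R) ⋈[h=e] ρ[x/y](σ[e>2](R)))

Subexpression sizes:
  R → 4
  γ[y; MIN(e)→h](R) → 3
  R → 4
  σ[e>2](R) → 3
  ρ[x/y](σ[e>2](R)) → 3
  (γ[y; MIN(e)→h](R) ⋈[h=e] ρ[x/y](σ[e>2](R))) → 3

|E| = 3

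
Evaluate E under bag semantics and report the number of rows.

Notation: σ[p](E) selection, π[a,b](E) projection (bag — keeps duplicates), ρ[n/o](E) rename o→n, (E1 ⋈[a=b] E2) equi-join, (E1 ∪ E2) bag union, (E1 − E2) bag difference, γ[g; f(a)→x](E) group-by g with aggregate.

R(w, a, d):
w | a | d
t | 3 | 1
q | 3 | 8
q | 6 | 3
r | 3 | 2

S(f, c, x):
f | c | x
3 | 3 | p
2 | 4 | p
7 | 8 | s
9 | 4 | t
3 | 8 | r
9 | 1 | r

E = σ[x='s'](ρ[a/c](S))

Row counts bottom-up:
  S → 6
  ρ[a/c](S) → 6
  σ[x='s'](ρ[a/c](S)) → 1

|E| = 1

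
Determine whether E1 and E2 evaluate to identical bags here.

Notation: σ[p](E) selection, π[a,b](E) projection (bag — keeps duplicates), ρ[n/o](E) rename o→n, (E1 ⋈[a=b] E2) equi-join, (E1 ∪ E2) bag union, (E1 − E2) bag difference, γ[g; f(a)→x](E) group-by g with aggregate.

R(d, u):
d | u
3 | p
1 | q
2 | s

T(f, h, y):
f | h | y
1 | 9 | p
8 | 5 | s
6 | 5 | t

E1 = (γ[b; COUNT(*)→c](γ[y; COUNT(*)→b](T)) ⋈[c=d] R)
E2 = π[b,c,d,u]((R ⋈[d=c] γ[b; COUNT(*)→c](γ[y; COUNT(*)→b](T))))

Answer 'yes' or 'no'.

E1 stepwise |·|:
  T → 3
  γ[y; COUNT(*)→b](T) → 3
  γ[b; COUNT(*)→c](γ[y; COUNT(*)→b](T)) → 1
  R → 3
  (γ[b; COUNT(*)→c](γ[y; COUNT(*)→b](T)) ⋈[c=d] R) → 1
E2 stepwise |·|:
  R → 3
  T → 3
  γ[y; COUNT(*)→b](T) → 3
  γ[b; COUNT(*)→c](γ[y; COUNT(*)→b](T)) → 1
  (R ⋈[d=c] γ[b; COUNT(*)→c](γ[y; COUNT(*)→b](T))) → 1
  π[b,c,d,u]((R ⋈[d=c] γ[b; COUNT(*)→c](γ[y; COUNT(*)→b](T)))) → 1

E1 and E2 produce the same multiset:
b | c | d | u
1 | 3 | 3 | p

yes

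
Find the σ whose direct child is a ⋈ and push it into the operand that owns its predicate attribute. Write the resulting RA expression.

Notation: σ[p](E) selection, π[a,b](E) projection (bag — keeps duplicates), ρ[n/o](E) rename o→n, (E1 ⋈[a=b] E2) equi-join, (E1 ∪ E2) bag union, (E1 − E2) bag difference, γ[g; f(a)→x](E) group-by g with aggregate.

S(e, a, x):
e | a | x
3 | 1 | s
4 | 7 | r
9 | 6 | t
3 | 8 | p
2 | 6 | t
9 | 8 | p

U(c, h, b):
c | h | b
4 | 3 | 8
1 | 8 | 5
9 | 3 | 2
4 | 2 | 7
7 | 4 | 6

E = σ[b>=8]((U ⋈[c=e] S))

σ filters on b, owned by the left side.
E' = (σ[b>=8](U) ⋈[c=e] S)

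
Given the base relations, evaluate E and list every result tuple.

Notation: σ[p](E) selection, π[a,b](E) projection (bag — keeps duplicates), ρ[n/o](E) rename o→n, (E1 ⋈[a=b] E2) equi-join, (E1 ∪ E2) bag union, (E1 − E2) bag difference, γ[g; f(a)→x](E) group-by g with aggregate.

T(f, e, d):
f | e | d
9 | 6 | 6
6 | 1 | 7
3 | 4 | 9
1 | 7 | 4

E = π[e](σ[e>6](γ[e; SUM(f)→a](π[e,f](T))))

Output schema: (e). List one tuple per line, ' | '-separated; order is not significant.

Stepwise |·|:
  T → 4
  π[e,f](T) → 4
  γ[e; SUM(f)→a](π[e,f](T)) → 4
  σ[e>6](γ[e; SUM(f)→a](π[e,f](T))) → 1
  π[e](σ[e>6](γ[e; SUM(f)→a](π[e,f](T)))) → 1

== RESULT ==
e
7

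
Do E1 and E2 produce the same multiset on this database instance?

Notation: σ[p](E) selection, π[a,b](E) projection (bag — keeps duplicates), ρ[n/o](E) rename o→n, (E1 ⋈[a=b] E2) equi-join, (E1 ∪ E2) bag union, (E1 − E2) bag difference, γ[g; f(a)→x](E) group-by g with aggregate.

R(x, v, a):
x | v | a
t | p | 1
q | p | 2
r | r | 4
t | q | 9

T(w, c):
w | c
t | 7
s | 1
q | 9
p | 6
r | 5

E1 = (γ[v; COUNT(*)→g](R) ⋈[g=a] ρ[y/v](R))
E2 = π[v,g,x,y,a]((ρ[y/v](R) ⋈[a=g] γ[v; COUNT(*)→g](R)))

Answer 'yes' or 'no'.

E1 subexpression sizes:
  R → 4
  γ[v; COUNT(*)→g](R) → 3
  R → 4
  ρ[y/v](R) → 4
  (γ[v; COUNT(*)→g](R) ⋈[g=a] ρ[y/v](R)) → 3
E2 subexpression sizes:
  R → 4
  ρ[y/v](R) → 4
  R → 4
  γ[v; COUNT(*)→g](R) → 3
  (ρ[y/v](R) ⋈[a=g] γ[v; COUNT(*)→g](R)) → 3
  π[v,g,x,y,a]((ρ[y/v](R) ⋈[a=g] γ[v; COUNT(*)→g](R))) → 3

E1 and E2 produce the same multiset:
v | g | x | y | a
p | 2 | q | p | 2
q | 1 | t | p | 1
r | 1 | t | p | 1

yes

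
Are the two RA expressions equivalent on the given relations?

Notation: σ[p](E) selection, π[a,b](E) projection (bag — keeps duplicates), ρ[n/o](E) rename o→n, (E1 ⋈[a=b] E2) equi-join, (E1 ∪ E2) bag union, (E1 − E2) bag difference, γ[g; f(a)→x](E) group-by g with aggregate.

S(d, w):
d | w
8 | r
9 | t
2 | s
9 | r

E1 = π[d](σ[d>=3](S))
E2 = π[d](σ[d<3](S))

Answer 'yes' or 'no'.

E1 subexpression sizes:
  S → 4
  σ[d>=3](S) → 3
  π[d](σ[d>=3](S)) → 3
E2 subexpression sizes:
  S → 4
  σ[d<3](S) → 1
  π[d](σ[d<3](S)) → 1

E1 result:
d
8
9
9
E2 result:
d
2
Witness: (8,) appears 1× in E1 but 0× in E2.

no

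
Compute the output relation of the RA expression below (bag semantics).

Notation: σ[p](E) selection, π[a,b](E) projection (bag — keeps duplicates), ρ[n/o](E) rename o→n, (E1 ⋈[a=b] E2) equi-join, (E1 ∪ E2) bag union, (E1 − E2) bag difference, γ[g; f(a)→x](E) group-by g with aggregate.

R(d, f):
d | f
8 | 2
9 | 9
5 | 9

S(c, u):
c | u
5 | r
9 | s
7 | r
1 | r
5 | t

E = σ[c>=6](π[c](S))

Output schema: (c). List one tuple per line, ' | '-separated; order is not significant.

Stepwise |·|:
  S → 5
  π[c](S) → 5
  σ[c>=6](π[c](S)) → 2

== RESULT ==
c
7
9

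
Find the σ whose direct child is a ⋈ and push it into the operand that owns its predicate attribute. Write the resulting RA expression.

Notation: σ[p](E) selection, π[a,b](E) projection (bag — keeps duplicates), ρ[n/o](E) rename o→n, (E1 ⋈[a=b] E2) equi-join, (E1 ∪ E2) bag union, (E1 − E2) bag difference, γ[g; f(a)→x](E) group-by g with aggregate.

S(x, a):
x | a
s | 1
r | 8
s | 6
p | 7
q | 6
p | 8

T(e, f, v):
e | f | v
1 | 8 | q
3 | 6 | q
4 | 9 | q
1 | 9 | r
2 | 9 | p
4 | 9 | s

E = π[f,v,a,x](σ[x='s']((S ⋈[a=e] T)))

σ filters on x, owned by the left side.
E' = π[f,v,a,x]((σ[x='s'](S) ⋈[a=e] T))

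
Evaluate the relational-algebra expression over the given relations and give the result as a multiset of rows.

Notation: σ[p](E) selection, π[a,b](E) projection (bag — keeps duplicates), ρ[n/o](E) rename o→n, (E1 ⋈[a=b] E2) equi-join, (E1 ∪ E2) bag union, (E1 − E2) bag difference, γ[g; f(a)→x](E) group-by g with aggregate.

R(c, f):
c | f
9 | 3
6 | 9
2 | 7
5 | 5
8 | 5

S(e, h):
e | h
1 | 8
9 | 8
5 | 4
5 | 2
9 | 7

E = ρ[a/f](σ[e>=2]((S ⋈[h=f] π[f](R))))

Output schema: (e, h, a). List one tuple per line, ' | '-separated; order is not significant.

Stepwise |·|:
  S → 5
  R → 5
  π[f](R) → 5
  (S ⋈[h=f] π[f](R)) → 1
  σ[e>=2]((S ⋈[h=f] π[f](R))) → 1
  ρ[a/f](σ[e>=2]((S ⋈[h=f] π[f](R)))) → 1

== RESULT ==
e | h | a
9 | 7 | 7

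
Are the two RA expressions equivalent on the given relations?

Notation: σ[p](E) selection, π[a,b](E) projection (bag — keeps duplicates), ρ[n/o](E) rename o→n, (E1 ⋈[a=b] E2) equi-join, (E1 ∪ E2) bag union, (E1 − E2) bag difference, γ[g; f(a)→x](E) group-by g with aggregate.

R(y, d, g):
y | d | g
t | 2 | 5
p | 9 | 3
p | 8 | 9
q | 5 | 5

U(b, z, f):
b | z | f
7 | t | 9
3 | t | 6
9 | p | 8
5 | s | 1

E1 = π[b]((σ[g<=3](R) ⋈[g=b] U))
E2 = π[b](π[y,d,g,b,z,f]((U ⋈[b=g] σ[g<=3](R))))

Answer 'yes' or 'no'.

E1 row counts bottom-up:
  R → 4
  σ[g<=3](R) → 1
  U → 4
  (σ[g<=3](R) ⋈[g=b] U) → 1
  π[b]((σ[g<=3](R) ⋈[g=b] U)) → 1
E2 row counts bottom-up:
  U → 4
  R → 4
  σ[g<=3](R) → 1
  (U ⋈[b=g] σ[g<=3](R)) → 1
  π[y,d,g,b,z,f]((U ⋈[b=g] σ[g<=3](R))) → 1
  π[b](π[y,d,g,b,z,f]((U ⋈[b=g] σ[g<=3](R)))) → 1

E1 and E2 produce the same multiset:
b
3

yes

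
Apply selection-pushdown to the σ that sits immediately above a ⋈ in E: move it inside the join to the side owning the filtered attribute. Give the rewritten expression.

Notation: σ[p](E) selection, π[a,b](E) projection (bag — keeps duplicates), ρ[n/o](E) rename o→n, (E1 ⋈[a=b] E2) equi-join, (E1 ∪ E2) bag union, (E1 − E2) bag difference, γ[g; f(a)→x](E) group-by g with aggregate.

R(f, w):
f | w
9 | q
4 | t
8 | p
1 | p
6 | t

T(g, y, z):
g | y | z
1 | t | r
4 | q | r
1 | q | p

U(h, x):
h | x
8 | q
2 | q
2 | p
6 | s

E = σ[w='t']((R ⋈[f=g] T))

σ filters on w, owned by the left side.
E' = (σ[w='t'](R) ⋈[f=g] T)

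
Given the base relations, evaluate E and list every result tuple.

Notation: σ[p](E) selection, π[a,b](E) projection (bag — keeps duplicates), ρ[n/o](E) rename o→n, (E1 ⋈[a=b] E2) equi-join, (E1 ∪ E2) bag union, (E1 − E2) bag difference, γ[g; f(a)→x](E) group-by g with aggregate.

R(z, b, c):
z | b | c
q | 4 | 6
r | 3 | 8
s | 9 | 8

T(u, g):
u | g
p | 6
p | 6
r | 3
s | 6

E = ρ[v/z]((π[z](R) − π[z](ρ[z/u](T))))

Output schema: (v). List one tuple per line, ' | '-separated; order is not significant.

Row counts bottom-up:
  R → 3
  π[z](R) → 3
  T → 4
  ρ[z/u](T) → 4
  π[z](ρ[z/u](T)) → 4
  (π[z](R) − π[z](ρ[z/u](T))) → 1
  ρ[v/z]((π[z](R) − π[z](ρ[z/u](T)))) → 1

== RESULT ==
v
q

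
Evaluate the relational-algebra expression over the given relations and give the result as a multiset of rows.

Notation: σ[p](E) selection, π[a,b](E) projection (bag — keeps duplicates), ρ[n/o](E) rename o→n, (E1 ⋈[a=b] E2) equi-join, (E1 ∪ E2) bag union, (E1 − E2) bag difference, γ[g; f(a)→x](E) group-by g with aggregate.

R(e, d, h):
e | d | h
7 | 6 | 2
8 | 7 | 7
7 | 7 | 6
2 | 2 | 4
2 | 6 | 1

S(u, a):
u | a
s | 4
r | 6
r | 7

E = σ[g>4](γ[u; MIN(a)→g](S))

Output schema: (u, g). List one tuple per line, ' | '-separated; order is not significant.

Row counts bottom-up:
  S → 3
  γ[u; MIN(a)→g](S) → 2
  σ[g>4](γ[u; MIN(a)→g](S)) → 1

== RESULT ==
u | g
r | 6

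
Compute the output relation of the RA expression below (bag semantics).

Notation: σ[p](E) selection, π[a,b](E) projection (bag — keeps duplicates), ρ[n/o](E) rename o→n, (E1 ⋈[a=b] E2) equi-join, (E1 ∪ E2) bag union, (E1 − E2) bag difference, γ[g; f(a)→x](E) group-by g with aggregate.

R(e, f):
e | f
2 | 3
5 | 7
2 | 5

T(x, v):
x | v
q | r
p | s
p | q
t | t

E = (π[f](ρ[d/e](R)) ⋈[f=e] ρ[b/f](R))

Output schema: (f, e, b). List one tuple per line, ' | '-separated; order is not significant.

Per-node cardinality:
  R → 3
  ρ[d/e](R) → 3
  π[f](ρ[d/e](R)) → 3
  R → 3
  ρ[b/f](R) → 3
  (π[f](ρ[d/e](R)) ⋈[f=e] ρ[b/f](R)) → 1

== RESULT ==
f | e | b
5 | 5 | 7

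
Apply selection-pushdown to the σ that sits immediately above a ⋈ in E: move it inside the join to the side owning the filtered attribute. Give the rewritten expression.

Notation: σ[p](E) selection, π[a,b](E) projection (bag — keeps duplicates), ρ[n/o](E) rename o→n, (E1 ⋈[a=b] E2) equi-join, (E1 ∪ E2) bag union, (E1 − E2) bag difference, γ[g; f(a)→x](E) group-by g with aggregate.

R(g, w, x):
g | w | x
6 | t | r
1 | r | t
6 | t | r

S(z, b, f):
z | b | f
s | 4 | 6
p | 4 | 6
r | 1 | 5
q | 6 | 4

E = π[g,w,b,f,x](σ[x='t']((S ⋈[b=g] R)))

σ filters on x, owned by the right side.
E' = π[g,w,b,f,x]((S ⋈[b=g] σ[x='t'](R)))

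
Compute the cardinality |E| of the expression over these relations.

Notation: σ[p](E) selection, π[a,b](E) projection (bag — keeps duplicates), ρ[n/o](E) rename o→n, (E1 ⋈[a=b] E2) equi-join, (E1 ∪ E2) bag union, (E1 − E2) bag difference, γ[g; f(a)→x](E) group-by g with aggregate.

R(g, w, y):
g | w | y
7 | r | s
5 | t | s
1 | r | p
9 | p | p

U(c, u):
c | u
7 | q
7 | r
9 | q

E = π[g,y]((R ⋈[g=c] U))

Per-node cardinality:
  R → 4
  U → 3
  (R ⋈[g=c] U) → 3
  π[g,y]((R ⋈[g=c] U)) → 3

|E| = 3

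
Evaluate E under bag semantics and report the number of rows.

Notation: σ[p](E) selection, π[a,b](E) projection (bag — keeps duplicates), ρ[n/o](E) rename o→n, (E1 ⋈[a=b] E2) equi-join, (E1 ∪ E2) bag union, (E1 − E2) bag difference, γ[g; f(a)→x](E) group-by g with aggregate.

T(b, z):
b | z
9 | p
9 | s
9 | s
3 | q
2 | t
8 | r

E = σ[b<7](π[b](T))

Subexpression sizes:
  T → 6
  π[b](T) → 6
  σ[b<7](π[b](T)) → 2

|E| = 2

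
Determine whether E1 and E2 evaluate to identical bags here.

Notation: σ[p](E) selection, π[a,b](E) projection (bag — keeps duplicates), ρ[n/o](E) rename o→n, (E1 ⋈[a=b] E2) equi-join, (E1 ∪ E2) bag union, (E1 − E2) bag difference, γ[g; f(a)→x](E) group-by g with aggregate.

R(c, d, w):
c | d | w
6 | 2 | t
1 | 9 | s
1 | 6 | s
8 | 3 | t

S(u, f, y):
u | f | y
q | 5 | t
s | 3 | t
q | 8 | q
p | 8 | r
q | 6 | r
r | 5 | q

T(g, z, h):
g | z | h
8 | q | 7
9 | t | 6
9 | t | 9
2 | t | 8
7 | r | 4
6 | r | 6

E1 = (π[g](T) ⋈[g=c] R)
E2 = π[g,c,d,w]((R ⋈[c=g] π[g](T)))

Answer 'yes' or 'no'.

E1 stepwise |·|:
  T → 6
  π[g](T) → 6
  R → 4
  (π[g](T) ⋈[g=c] R) → 2
E2 stepwise |·|:
  R → 4
  T → 6
  π[g](T) → 6
  (R ⋈[c=g] π[g](T)) → 2
  π[g,c,d,w]((R ⋈[c=g] π[g](T))) → 2

E1 and E2 produce the same multiset:
g | c | d | w
6 | 6 | 2 | t
8 | 8 | 3 | t

yes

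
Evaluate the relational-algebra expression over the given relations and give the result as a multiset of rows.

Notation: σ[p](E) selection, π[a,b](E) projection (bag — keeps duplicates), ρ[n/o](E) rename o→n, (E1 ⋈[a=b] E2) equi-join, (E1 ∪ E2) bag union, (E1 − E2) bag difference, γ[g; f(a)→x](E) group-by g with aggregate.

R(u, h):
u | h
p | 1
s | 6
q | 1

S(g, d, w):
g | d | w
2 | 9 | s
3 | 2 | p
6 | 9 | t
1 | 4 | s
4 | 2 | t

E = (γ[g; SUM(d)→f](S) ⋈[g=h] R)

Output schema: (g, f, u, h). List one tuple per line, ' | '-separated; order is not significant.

Row counts bottom-up:
  S → 5
  γ[g; SUM(d)→f](S) → 5
  R → 3
  (γ[g; SUM(d)→f](S) ⋈[g=h] R) → 3

== RESULT ==
g | f | u | h
1 | 4 | p | 1
1 | 4 | q | 1
6 | 9 | s | 6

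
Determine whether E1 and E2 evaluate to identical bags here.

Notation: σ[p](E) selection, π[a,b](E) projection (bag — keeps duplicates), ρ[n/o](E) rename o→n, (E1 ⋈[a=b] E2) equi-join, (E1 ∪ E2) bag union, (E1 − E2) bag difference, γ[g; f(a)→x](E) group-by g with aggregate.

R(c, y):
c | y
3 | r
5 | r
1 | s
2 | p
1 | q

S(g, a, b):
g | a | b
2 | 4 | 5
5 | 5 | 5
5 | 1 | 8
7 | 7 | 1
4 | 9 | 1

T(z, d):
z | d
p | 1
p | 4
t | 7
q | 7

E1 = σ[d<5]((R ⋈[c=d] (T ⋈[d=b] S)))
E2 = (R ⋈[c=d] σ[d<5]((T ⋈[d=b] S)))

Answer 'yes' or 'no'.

E1 per-node cardinality:
  R → 5
  T → 4
  S → 5
  (T ⋈[d=b] S) → 2
  (R ⋈[c=d] (T ⋈[d=b] S)) → 4
  σ[d<5]((R ⋈[c=d] (T ⋈[d=b] S))) → 4
E2 per-node cardinality:
  R → 5
  T → 4
  S → 5
  (T ⋈[d=b] S) → 2
  σ[d<5]((T ⋈[d=b] S)) → 2
  (R ⋈[c=d] σ[d<5]((T ⋈[d=b] S))) → 4

E1 and E2 produce the same multiset:
c | y | z | d | g | a | b
1 | q | p | 1 | 4 | 9 | 1
1 | q | p | 1 | 7 | 7 | 1
1 | s | p | 1 | 4 | 9 | 1
1 | s | p | 1 | 7 | 7 | 1

yes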